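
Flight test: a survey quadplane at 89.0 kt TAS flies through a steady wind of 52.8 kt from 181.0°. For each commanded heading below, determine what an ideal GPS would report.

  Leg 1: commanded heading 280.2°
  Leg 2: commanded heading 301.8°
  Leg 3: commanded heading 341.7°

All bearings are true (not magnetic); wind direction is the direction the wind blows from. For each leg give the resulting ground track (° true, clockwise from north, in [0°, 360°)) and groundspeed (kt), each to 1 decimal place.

Leg 1: heading 280.2°; drift +28.1° → track 308.3°, groundspeed 110.5 kt
Leg 2: heading 301.8°; drift +21.3° → track 323.1°, groundspeed 124.6 kt
Leg 3: heading 341.7°; drift +7.2° → track 348.9°, groundspeed 139.9 kt

Leg 1: track=308.3°, groundspeed=110.5 kt
Leg 2: track=323.1°, groundspeed=124.6 kt
Leg 3: track=348.9°, groundspeed=139.9 kt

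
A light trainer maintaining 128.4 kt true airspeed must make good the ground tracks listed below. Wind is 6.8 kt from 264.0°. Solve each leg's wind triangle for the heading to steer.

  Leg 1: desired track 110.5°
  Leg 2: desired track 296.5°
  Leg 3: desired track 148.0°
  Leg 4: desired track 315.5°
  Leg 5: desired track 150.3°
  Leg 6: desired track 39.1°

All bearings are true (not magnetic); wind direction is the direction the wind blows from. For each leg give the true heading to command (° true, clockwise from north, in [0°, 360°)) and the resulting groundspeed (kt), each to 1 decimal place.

Leg 1: heading=111.9°, groundspeed=134.4 kt
Leg 2: heading=294.9°, groundspeed=122.6 kt
Leg 3: heading=150.7°, groundspeed=131.2 kt
Leg 4: heading=313.1°, groundspeed=124.1 kt
Leg 5: heading=153.1°, groundspeed=131.0 kt
Leg 6: heading=37.0°, groundspeed=133.1 kt

Leg 1: desired track 110.5°; wind correction +1.4° → command heading 111.9°, groundspeed 134.4 kt
Leg 2: desired track 296.5°; wind correction -1.6° → command heading 294.9°, groundspeed 122.6 kt
Leg 3: desired track 148.0°; wind correction +2.7° → command heading 150.7°, groundspeed 131.2 kt
Leg 4: desired track 315.5°; wind correction -2.4° → command heading 313.1°, groundspeed 124.1 kt
Leg 5: desired track 150.3°; wind correction +2.8° → command heading 153.1°, groundspeed 131.0 kt
Leg 6: desired track 39.1°; wind correction -2.1° → command heading 37.0°, groundspeed 133.1 kt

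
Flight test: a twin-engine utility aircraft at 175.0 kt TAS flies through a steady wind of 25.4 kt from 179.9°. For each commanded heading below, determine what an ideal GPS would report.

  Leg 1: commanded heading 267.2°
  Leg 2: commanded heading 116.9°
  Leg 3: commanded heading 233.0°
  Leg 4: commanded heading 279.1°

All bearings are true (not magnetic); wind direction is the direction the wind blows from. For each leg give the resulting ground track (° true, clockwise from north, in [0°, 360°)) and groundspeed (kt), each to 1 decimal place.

Leg 1: heading 267.2°; drift +8.3° → track 275.5°, groundspeed 175.6 kt
Leg 2: heading 116.9°; drift -7.9° → track 109.0°, groundspeed 165.0 kt
Leg 3: heading 233.0°; drift +7.2° → track 240.2°, groundspeed 161.0 kt
Leg 4: heading 279.1°; drift +8.0° → track 287.1°, groundspeed 180.8 kt

Leg 1: track=275.5°, groundspeed=175.6 kt
Leg 2: track=109.0°, groundspeed=165.0 kt
Leg 3: track=240.2°, groundspeed=161.0 kt
Leg 4: track=287.1°, groundspeed=180.8 kt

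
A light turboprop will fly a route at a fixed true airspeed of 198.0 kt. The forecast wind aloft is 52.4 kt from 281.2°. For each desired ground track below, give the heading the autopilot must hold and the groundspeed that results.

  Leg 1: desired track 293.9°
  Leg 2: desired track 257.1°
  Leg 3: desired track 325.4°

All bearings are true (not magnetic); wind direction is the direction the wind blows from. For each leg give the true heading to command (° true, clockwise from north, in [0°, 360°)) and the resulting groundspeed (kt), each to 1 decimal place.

Leg 1: heading=290.6°, groundspeed=146.5 kt
Leg 2: heading=263.3°, groundspeed=149.0 kt
Leg 3: heading=314.8°, groundspeed=157.0 kt

Leg 1: desired track 293.9°; wind correction -3.3° → command heading 290.6°, groundspeed 146.5 kt
Leg 2: desired track 257.1°; wind correction +6.2° → command heading 263.3°, groundspeed 149.0 kt
Leg 3: desired track 325.4°; wind correction -10.6° → command heading 314.8°, groundspeed 157.0 kt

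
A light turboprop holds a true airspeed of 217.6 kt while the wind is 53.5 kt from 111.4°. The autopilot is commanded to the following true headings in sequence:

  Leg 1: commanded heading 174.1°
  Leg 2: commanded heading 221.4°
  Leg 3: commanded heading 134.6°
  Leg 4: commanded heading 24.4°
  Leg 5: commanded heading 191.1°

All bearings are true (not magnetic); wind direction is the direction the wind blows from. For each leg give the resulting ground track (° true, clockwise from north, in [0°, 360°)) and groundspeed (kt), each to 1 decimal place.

Leg 1: heading 174.1°; drift +13.8° → track 187.9°, groundspeed 198.8 kt
Leg 2: heading 221.4°; drift +12.0° → track 233.4°, groundspeed 241.2 kt
Leg 3: heading 134.6°; drift +7.1° → track 141.7°, groundspeed 169.7 kt
Leg 4: heading 24.4°; drift -14.0° → track 10.4°, groundspeed 221.3 kt
Leg 5: heading 191.1°; drift +14.2° → track 205.3°, groundspeed 214.6 kt

Leg 1: track=187.9°, groundspeed=198.8 kt
Leg 2: track=233.4°, groundspeed=241.2 kt
Leg 3: track=141.7°, groundspeed=169.7 kt
Leg 4: track=10.4°, groundspeed=221.3 kt
Leg 5: track=205.3°, groundspeed=214.6 kt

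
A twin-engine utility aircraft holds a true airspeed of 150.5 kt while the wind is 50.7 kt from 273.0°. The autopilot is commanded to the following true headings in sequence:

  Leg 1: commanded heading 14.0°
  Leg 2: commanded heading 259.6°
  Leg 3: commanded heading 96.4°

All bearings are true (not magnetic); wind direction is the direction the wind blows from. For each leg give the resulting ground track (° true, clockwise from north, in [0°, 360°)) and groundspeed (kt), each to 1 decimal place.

Leg 1: heading 14.0°; drift +17.3° → track 31.3°, groundspeed 167.7 kt
Leg 2: heading 259.6°; drift -6.6° → track 253.0°, groundspeed 101.9 kt
Leg 3: heading 96.4°; drift -0.9° → track 95.5°, groundspeed 201.1 kt

Leg 1: track=31.3°, groundspeed=167.7 kt
Leg 2: track=253.0°, groundspeed=101.9 kt
Leg 3: track=95.5°, groundspeed=201.1 kt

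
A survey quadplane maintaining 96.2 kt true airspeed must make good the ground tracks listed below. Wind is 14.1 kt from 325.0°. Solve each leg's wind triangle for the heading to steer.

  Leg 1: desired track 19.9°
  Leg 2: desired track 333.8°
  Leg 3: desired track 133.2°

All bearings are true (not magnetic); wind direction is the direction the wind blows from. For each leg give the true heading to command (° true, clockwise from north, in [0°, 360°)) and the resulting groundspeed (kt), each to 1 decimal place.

Leg 1: desired track 19.9°; wind correction -6.9° → command heading 13.0°, groundspeed 87.4 kt
Leg 2: desired track 333.8°; wind correction -1.3° → command heading 332.5°, groundspeed 82.2 kt
Leg 3: desired track 133.2°; wind correction -1.7° → command heading 131.5°, groundspeed 110.0 kt

Leg 1: heading=13.0°, groundspeed=87.4 kt
Leg 2: heading=332.5°, groundspeed=82.2 kt
Leg 3: heading=131.5°, groundspeed=110.0 kt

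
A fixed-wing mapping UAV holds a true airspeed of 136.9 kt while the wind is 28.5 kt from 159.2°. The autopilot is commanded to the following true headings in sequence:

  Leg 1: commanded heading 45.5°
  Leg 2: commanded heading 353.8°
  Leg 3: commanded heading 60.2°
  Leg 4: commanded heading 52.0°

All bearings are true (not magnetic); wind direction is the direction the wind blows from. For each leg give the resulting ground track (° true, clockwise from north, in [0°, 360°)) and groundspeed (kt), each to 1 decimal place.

Leg 1: track=35.5°, groundspeed=150.6 kt
Leg 2: track=351.3°, groundspeed=164.6 kt
Leg 3: track=48.9°, groundspeed=144.1 kt
Leg 4: track=41.4°, groundspeed=147.9 kt

Leg 1: heading 45.5°; drift -10.0° → track 35.5°, groundspeed 150.6 kt
Leg 2: heading 353.8°; drift -2.5° → track 351.3°, groundspeed 164.6 kt
Leg 3: heading 60.2°; drift -11.3° → track 48.9°, groundspeed 144.1 kt
Leg 4: heading 52.0°; drift -10.6° → track 41.4°, groundspeed 147.9 kt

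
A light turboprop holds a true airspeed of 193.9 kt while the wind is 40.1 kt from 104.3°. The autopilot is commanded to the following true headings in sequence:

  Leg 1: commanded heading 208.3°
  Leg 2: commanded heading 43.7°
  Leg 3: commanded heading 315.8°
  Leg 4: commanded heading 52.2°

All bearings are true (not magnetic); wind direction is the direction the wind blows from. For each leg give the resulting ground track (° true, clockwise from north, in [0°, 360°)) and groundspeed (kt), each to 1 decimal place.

Leg 1: track=219.1°, groundspeed=207.3 kt
Leg 2: track=32.4°, groundspeed=177.7 kt
Leg 3: track=310.6°, groundspeed=229.1 kt
Leg 4: track=41.6°, groundspeed=172.2 kt

Leg 1: heading 208.3°; drift +10.8° → track 219.1°, groundspeed 207.3 kt
Leg 2: heading 43.7°; drift -11.3° → track 32.4°, groundspeed 177.7 kt
Leg 3: heading 315.8°; drift -5.2° → track 310.6°, groundspeed 229.1 kt
Leg 4: heading 52.2°; drift -10.6° → track 41.6°, groundspeed 172.2 kt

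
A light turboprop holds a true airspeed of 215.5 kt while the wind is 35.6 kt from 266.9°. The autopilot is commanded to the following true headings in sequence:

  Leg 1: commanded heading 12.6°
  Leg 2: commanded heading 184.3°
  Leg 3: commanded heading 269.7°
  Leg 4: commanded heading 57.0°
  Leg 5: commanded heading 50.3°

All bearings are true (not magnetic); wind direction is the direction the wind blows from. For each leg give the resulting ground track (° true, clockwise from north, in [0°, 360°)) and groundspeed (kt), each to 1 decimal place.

Leg 1: heading 12.6°; drift +8.7° → track 21.3°, groundspeed 227.7 kt
Leg 2: heading 184.3°; drift -9.5° → track 174.8°, groundspeed 213.8 kt
Leg 3: heading 269.7°; drift +0.6° → track 270.3°, groundspeed 180.0 kt
Leg 4: heading 57.0°; drift +4.1° → track 61.1°, groundspeed 247.0 kt
Leg 5: heading 50.3°; drift +5.0° → track 55.3°, groundspeed 245.0 kt

Leg 1: track=21.3°, groundspeed=227.7 kt
Leg 2: track=174.8°, groundspeed=213.8 kt
Leg 3: track=270.3°, groundspeed=180.0 kt
Leg 4: track=61.1°, groundspeed=247.0 kt
Leg 5: track=55.3°, groundspeed=245.0 kt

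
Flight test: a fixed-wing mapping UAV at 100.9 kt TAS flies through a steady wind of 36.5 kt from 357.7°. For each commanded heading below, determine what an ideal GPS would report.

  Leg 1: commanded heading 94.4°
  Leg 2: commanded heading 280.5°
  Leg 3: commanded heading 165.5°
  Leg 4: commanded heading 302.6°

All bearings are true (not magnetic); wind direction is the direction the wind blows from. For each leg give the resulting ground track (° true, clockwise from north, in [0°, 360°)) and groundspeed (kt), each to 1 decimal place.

Leg 1: heading 94.4°; drift +19.0° → track 113.4°, groundspeed 111.2 kt
Leg 2: heading 280.5°; drift -21.0° → track 259.5°, groundspeed 99.4 kt
Leg 3: heading 165.5°; drift +3.2° → track 168.7°, groundspeed 136.8 kt
Leg 4: heading 302.6°; drift -20.5° → track 282.1°, groundspeed 85.4 kt

Leg 1: track=113.4°, groundspeed=111.2 kt
Leg 2: track=259.5°, groundspeed=99.4 kt
Leg 3: track=168.7°, groundspeed=136.8 kt
Leg 4: track=282.1°, groundspeed=85.4 kt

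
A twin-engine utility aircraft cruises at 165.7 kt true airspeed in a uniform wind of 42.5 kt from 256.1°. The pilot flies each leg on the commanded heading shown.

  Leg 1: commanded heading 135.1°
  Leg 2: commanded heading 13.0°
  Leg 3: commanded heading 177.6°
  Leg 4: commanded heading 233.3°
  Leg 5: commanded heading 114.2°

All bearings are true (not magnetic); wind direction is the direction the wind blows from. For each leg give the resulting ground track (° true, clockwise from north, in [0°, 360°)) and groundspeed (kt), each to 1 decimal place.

Leg 1: heading 135.1°; drift -11.0° → track 124.1°, groundspeed 191.1 kt
Leg 2: heading 13.0°; drift +11.6° → track 24.6°, groundspeed 188.8 kt
Leg 3: heading 177.6°; drift -14.8° → track 162.8°, groundspeed 162.6 kt
Leg 4: heading 233.3°; drift -7.4° → track 225.9°, groundspeed 127.6 kt
Leg 5: heading 114.2°; drift -7.5° → track 106.7°, groundspeed 200.9 kt

Leg 1: track=124.1°, groundspeed=191.1 kt
Leg 2: track=24.6°, groundspeed=188.8 kt
Leg 3: track=162.8°, groundspeed=162.6 kt
Leg 4: track=225.9°, groundspeed=127.6 kt
Leg 5: track=106.7°, groundspeed=200.9 kt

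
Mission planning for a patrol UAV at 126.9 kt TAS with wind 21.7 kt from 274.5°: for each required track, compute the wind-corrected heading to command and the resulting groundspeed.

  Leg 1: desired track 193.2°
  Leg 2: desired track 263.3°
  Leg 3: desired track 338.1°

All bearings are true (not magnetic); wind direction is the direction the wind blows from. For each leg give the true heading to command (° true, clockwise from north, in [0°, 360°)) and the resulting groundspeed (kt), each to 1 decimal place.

Leg 1: heading=202.9°, groundspeed=121.8 kt
Leg 2: heading=265.2°, groundspeed=105.5 kt
Leg 3: heading=329.3°, groundspeed=115.8 kt

Leg 1: desired track 193.2°; wind correction +9.7° → command heading 202.9°, groundspeed 121.8 kt
Leg 2: desired track 263.3°; wind correction +1.9° → command heading 265.2°, groundspeed 105.5 kt
Leg 3: desired track 338.1°; wind correction -8.8° → command heading 329.3°, groundspeed 115.8 kt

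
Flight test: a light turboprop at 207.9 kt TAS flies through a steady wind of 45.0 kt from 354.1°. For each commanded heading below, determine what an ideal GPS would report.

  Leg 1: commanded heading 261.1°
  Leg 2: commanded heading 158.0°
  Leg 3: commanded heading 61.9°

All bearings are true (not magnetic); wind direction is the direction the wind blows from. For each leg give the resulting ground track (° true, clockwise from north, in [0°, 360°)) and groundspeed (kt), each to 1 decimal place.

Leg 1: heading 261.1°; drift -12.1° → track 249.0°, groundspeed 215.0 kt
Leg 2: heading 158.0°; drift +2.8° → track 160.8°, groundspeed 251.4 kt
Leg 3: heading 61.9°; drift +12.3° → track 74.2°, groundspeed 195.4 kt

Leg 1: track=249.0°, groundspeed=215.0 kt
Leg 2: track=160.8°, groundspeed=251.4 kt
Leg 3: track=74.2°, groundspeed=195.4 kt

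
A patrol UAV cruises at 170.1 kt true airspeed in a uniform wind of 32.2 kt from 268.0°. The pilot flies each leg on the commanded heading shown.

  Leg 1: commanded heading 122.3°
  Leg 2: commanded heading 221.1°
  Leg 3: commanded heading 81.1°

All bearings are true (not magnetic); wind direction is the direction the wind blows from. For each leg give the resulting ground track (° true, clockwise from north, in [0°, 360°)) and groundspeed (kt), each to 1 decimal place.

Leg 1: heading 122.3°; drift -5.3° → track 117.0°, groundspeed 197.5 kt
Leg 2: heading 221.1°; drift -9.0° → track 212.1°, groundspeed 150.0 kt
Leg 3: heading 81.1°; drift +1.1° → track 82.2°, groundspeed 202.1 kt

Leg 1: track=117.0°, groundspeed=197.5 kt
Leg 2: track=212.1°, groundspeed=150.0 kt
Leg 3: track=82.2°, groundspeed=202.1 kt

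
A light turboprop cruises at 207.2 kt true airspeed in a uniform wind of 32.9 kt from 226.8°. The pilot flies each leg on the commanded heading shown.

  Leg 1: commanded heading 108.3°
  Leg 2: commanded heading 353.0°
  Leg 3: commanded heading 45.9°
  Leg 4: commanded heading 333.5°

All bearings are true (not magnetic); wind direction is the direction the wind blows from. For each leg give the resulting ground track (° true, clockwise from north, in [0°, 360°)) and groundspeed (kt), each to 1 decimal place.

Leg 1: track=100.9°, groundspeed=224.8 kt
Leg 2: track=359.7°, groundspeed=228.2 kt
Leg 3: track=46.0°, groundspeed=240.1 kt
Leg 4: track=341.8°, groundspeed=218.9 kt

Leg 1: heading 108.3°; drift -7.4° → track 100.9°, groundspeed 224.8 kt
Leg 2: heading 353.0°; drift +6.7° → track 359.7°, groundspeed 228.2 kt
Leg 3: heading 45.9°; drift +0.1° → track 46.0°, groundspeed 240.1 kt
Leg 4: heading 333.5°; drift +8.3° → track 341.8°, groundspeed 218.9 kt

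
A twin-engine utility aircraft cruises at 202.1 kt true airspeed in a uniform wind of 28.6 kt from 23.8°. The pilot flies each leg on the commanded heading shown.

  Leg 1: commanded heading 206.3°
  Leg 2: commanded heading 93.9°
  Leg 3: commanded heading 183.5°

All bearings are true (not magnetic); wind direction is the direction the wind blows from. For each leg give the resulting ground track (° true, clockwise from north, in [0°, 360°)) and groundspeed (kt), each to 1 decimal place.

Leg 1: heading 206.3°; drift -0.3° → track 206.0°, groundspeed 230.7 kt
Leg 2: heading 93.9°; drift +8.0° → track 101.9°, groundspeed 194.2 kt
Leg 3: heading 183.5°; drift +2.5° → track 186.0°, groundspeed 229.1 kt

Leg 1: track=206.0°, groundspeed=230.7 kt
Leg 2: track=101.9°, groundspeed=194.2 kt
Leg 3: track=186.0°, groundspeed=229.1 kt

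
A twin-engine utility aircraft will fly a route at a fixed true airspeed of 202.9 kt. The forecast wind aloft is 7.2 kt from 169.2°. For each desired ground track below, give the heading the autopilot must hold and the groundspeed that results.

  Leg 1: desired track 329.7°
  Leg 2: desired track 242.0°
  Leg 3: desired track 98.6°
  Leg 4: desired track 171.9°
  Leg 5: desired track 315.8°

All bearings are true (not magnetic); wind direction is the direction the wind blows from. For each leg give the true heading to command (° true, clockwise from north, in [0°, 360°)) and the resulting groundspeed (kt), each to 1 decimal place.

Leg 1: heading=329.0°, groundspeed=209.7 kt
Leg 2: heading=240.1°, groundspeed=200.7 kt
Leg 3: heading=100.5°, groundspeed=200.4 kt
Leg 4: heading=171.8°, groundspeed=195.7 kt
Leg 5: heading=314.7°, groundspeed=208.9 kt

Leg 1: desired track 329.7°; wind correction -0.7° → command heading 329.0°, groundspeed 209.7 kt
Leg 2: desired track 242.0°; wind correction -1.9° → command heading 240.1°, groundspeed 200.7 kt
Leg 3: desired track 98.6°; wind correction +1.9° → command heading 100.5°, groundspeed 200.4 kt
Leg 4: desired track 171.9°; wind correction -0.1° → command heading 171.8°, groundspeed 195.7 kt
Leg 5: desired track 315.8°; wind correction -1.1° → command heading 314.7°, groundspeed 208.9 kt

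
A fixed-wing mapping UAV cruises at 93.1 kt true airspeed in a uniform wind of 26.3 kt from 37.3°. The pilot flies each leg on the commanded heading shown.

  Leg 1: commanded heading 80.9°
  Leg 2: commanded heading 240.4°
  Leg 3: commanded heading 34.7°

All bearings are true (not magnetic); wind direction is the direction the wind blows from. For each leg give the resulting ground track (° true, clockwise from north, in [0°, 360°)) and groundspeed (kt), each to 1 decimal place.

Leg 1: track=94.7°, groundspeed=76.2 kt
Leg 2: track=235.4°, groundspeed=117.7 kt
Leg 3: track=33.7°, groundspeed=66.8 kt

Leg 1: heading 80.9°; drift +13.8° → track 94.7°, groundspeed 76.2 kt
Leg 2: heading 240.4°; drift -5.0° → track 235.4°, groundspeed 117.7 kt
Leg 3: heading 34.7°; drift -1.0° → track 33.7°, groundspeed 66.8 kt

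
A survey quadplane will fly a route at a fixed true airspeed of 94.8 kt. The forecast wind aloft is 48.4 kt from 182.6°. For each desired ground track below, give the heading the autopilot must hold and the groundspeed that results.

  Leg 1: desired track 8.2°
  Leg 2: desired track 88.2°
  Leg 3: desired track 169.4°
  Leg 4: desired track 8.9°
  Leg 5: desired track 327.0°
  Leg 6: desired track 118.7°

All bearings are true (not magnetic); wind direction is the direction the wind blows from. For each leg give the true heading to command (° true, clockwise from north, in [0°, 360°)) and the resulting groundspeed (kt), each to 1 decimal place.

Leg 1: heading=11.1°, groundspeed=142.9 kt
Leg 2: heading=118.8°, groundspeed=85.3 kt
Leg 3: heading=176.1°, groundspeed=47.0 kt
Leg 4: heading=12.1°, groundspeed=142.8 kt
Leg 5: heading=309.7°, groundspeed=129.9 kt
Leg 6: heading=146.0°, groundspeed=63.0 kt

Leg 1: desired track 8.2°; wind correction +2.9° → command heading 11.1°, groundspeed 142.9 kt
Leg 2: desired track 88.2°; wind correction +30.6° → command heading 118.8°, groundspeed 85.3 kt
Leg 3: desired track 169.4°; wind correction +6.7° → command heading 176.1°, groundspeed 47.0 kt
Leg 4: desired track 8.9°; wind correction +3.2° → command heading 12.1°, groundspeed 142.8 kt
Leg 5: desired track 327.0°; wind correction -17.3° → command heading 309.7°, groundspeed 129.9 kt
Leg 6: desired track 118.7°; wind correction +27.3° → command heading 146.0°, groundspeed 63.0 kt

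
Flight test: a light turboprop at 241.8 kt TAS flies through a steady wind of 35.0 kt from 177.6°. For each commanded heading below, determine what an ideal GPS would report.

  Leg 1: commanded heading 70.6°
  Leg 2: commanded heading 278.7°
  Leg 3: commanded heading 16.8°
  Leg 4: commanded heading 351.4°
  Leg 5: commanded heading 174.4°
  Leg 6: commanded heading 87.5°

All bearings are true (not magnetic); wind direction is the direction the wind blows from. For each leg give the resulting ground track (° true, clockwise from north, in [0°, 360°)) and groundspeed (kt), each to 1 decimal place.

Leg 1: track=63.0°, groundspeed=254.2 kt
Leg 2: track=286.6°, groundspeed=250.9 kt
Leg 3: track=14.4°, groundspeed=275.1 kt
Leg 4: track=352.2°, groundspeed=276.6 kt
Leg 5: track=173.9°, groundspeed=206.9 kt
Leg 6: track=79.3°, groundspeed=244.4 kt

Leg 1: heading 70.6°; drift -7.6° → track 63.0°, groundspeed 254.2 kt
Leg 2: heading 278.7°; drift +7.9° → track 286.6°, groundspeed 250.9 kt
Leg 3: heading 16.8°; drift -2.4° → track 14.4°, groundspeed 275.1 kt
Leg 4: heading 351.4°; drift +0.8° → track 352.2°, groundspeed 276.6 kt
Leg 5: heading 174.4°; drift -0.5° → track 173.9°, groundspeed 206.9 kt
Leg 6: heading 87.5°; drift -8.2° → track 79.3°, groundspeed 244.4 kt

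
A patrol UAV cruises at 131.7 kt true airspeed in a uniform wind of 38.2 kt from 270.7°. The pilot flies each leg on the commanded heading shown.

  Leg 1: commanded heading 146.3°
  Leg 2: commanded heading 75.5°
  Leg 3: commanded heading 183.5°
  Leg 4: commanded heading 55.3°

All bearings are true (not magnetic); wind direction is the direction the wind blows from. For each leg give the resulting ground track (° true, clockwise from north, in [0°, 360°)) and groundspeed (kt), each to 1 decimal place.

Leg 1: heading 146.3°; drift -11.6° → track 134.7°, groundspeed 156.5 kt
Leg 2: heading 75.5°; drift +3.4° → track 78.9°, groundspeed 168.9 kt
Leg 3: heading 183.5°; drift -16.4° → track 167.1°, groundspeed 135.3 kt
Leg 4: heading 55.3°; drift +7.7° → track 63.0°, groundspeed 164.3 kt

Leg 1: track=134.7°, groundspeed=156.5 kt
Leg 2: track=78.9°, groundspeed=168.9 kt
Leg 3: track=167.1°, groundspeed=135.3 kt
Leg 4: track=63.0°, groundspeed=164.3 kt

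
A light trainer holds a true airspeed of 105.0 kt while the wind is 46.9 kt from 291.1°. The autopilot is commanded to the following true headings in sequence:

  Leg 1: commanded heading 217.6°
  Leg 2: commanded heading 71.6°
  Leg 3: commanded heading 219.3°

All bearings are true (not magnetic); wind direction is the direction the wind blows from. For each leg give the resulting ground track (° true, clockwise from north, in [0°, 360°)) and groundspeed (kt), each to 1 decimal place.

Leg 1: track=191.5°, groundspeed=102.1 kt
Leg 2: track=83.5°, groundspeed=144.3 kt
Leg 3: track=193.1°, groundspeed=100.7 kt

Leg 1: heading 217.6°; drift -26.1° → track 191.5°, groundspeed 102.1 kt
Leg 2: heading 71.6°; drift +11.9° → track 83.5°, groundspeed 144.3 kt
Leg 3: heading 219.3°; drift -26.2° → track 193.1°, groundspeed 100.7 kt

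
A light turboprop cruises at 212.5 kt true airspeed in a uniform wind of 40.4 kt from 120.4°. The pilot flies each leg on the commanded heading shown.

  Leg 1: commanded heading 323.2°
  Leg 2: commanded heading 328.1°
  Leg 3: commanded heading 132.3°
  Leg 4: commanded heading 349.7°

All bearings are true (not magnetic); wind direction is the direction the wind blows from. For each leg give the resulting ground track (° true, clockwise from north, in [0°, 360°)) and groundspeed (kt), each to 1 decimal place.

Leg 1: track=319.6°, groundspeed=250.2 kt
Leg 2: track=323.8°, groundspeed=249.0 kt
Leg 3: track=135.1°, groundspeed=173.2 kt
Leg 4: track=342.4°, groundspeed=240.8 kt

Leg 1: heading 323.2°; drift -3.6° → track 319.6°, groundspeed 250.2 kt
Leg 2: heading 328.1°; drift -4.3° → track 323.8°, groundspeed 249.0 kt
Leg 3: heading 132.3°; drift +2.8° → track 135.1°, groundspeed 173.2 kt
Leg 4: heading 349.7°; drift -7.3° → track 342.4°, groundspeed 240.8 kt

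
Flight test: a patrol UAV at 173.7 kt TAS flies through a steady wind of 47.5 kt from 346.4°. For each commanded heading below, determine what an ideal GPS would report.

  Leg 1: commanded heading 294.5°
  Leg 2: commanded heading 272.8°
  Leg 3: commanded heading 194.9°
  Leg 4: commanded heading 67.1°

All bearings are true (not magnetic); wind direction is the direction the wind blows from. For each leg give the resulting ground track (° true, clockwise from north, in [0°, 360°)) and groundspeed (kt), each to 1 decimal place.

Leg 1: heading 294.5°; drift -14.5° → track 280.0°, groundspeed 149.2 kt
Leg 2: heading 272.8°; drift -15.9° → track 256.9°, groundspeed 166.6 kt
Leg 3: heading 194.9°; drift -6.0° → track 188.9°, groundspeed 216.6 kt
Leg 4: heading 67.1°; drift +15.8° → track 82.9°, groundspeed 172.5 kt

Leg 1: track=280.0°, groundspeed=149.2 kt
Leg 2: track=256.9°, groundspeed=166.6 kt
Leg 3: track=188.9°, groundspeed=216.6 kt
Leg 4: track=82.9°, groundspeed=172.5 kt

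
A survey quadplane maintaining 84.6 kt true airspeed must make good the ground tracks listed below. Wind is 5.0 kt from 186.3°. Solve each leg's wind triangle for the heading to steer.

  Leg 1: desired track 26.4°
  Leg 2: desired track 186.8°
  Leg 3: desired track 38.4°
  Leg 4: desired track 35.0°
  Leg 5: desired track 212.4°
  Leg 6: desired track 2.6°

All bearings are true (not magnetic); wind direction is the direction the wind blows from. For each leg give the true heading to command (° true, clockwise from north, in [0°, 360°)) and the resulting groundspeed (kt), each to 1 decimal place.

Leg 1: heading=27.6°, groundspeed=89.3 kt
Leg 2: heading=186.8°, groundspeed=79.6 kt
Leg 3: heading=40.2°, groundspeed=88.8 kt
Leg 4: heading=36.6°, groundspeed=89.0 kt
Leg 5: heading=210.9°, groundspeed=80.1 kt
Leg 6: heading=2.4°, groundspeed=89.6 kt

Leg 1: desired track 26.4°; wind correction +1.2° → command heading 27.6°, groundspeed 89.3 kt
Leg 2: desired track 186.8°; wind correction +0.0° → command heading 186.8°, groundspeed 79.6 kt
Leg 3: desired track 38.4°; wind correction +1.8° → command heading 40.2°, groundspeed 88.8 kt
Leg 4: desired track 35.0°; wind correction +1.6° → command heading 36.6°, groundspeed 89.0 kt
Leg 5: desired track 212.4°; wind correction -1.5° → command heading 210.9°, groundspeed 80.1 kt
Leg 6: desired track 2.6°; wind correction -0.2° → command heading 2.4°, groundspeed 89.6 kt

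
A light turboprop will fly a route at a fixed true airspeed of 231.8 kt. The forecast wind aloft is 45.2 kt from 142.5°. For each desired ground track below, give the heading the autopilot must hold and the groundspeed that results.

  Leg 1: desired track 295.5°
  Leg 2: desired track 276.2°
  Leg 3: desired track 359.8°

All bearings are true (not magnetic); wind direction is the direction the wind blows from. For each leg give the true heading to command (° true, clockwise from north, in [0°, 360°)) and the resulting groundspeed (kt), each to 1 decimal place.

Leg 1: heading=290.4°, groundspeed=271.2 kt
Leg 2: heading=268.1°, groundspeed=260.7 kt
Leg 3: heading=6.6°, groundspeed=266.1 kt

Leg 1: desired track 295.5°; wind correction -5.1° → command heading 290.4°, groundspeed 271.2 kt
Leg 2: desired track 276.2°; wind correction -8.1° → command heading 268.1°, groundspeed 260.7 kt
Leg 3: desired track 359.8°; wind correction +6.8° → command heading 6.6°, groundspeed 266.1 kt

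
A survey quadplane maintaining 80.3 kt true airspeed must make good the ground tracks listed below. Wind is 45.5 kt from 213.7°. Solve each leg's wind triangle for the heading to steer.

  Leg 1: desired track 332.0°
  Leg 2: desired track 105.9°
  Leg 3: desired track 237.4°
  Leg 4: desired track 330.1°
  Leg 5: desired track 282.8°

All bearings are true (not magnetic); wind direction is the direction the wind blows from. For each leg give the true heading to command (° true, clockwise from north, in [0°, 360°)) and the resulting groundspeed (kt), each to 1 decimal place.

Leg 1: heading=302.1°, groundspeed=91.2 kt
Leg 2: heading=138.5°, groundspeed=81.5 kt
Leg 3: heading=224.2°, groundspeed=36.5 kt
Leg 4: heading=299.6°, groundspeed=89.4 kt
Leg 5: heading=250.8°, groundspeed=51.9 kt

Leg 1: desired track 332.0°; wind correction -29.9° → command heading 302.1°, groundspeed 91.2 kt
Leg 2: desired track 105.9°; wind correction +32.6° → command heading 138.5°, groundspeed 81.5 kt
Leg 3: desired track 237.4°; wind correction -13.2° → command heading 224.2°, groundspeed 36.5 kt
Leg 4: desired track 330.1°; wind correction -30.5° → command heading 299.6°, groundspeed 89.4 kt
Leg 5: desired track 282.8°; wind correction -32.0° → command heading 250.8°, groundspeed 51.9 kt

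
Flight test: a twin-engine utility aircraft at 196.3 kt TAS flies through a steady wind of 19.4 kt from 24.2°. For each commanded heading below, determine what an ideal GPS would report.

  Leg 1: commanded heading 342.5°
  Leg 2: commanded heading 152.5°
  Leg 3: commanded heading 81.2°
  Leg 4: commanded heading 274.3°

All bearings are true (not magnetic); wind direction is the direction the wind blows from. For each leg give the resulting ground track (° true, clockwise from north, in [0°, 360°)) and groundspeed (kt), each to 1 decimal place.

Leg 1: track=338.4°, groundspeed=182.3 kt
Leg 2: track=156.7°, groundspeed=208.9 kt
Leg 3: track=86.2°, groundspeed=186.4 kt
Leg 4: track=269.2°, groundspeed=203.7 kt

Leg 1: heading 342.5°; drift -4.1° → track 338.4°, groundspeed 182.3 kt
Leg 2: heading 152.5°; drift +4.2° → track 156.7°, groundspeed 208.9 kt
Leg 3: heading 81.2°; drift +5.0° → track 86.2°, groundspeed 186.4 kt
Leg 4: heading 274.3°; drift -5.1° → track 269.2°, groundspeed 203.7 kt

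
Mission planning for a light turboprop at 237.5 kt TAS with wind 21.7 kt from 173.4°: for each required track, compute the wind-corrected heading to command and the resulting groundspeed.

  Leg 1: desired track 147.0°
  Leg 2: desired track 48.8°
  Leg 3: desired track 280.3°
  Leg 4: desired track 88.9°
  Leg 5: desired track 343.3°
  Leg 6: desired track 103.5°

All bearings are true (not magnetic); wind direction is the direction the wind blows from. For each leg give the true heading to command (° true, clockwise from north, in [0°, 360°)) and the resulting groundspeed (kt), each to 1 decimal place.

Leg 1: heading=149.3°, groundspeed=217.9 kt
Leg 2: heading=53.1°, groundspeed=249.1 kt
Leg 3: heading=275.3°, groundspeed=242.9 kt
Leg 4: heading=94.1°, groundspeed=234.4 kt
Leg 5: heading=342.4°, groundspeed=258.8 kt
Leg 6: heading=108.4°, groundspeed=229.2 kt

Leg 1: desired track 147.0°; wind correction +2.3° → command heading 149.3°, groundspeed 217.9 kt
Leg 2: desired track 48.8°; wind correction +4.3° → command heading 53.1°, groundspeed 249.1 kt
Leg 3: desired track 280.3°; wind correction -5.0° → command heading 275.3°, groundspeed 242.9 kt
Leg 4: desired track 88.9°; wind correction +5.2° → command heading 94.1°, groundspeed 234.4 kt
Leg 5: desired track 343.3°; wind correction -0.9° → command heading 342.4°, groundspeed 258.8 kt
Leg 6: desired track 103.5°; wind correction +4.9° → command heading 108.4°, groundspeed 229.2 kt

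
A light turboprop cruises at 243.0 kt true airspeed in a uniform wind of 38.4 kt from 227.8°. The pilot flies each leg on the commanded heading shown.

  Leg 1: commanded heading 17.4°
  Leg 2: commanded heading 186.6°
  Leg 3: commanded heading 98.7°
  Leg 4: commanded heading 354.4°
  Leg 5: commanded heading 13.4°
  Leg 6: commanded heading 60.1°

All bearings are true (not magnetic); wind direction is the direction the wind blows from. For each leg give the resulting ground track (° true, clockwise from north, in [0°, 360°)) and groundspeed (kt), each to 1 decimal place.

Leg 1: heading 17.4°; drift +4.0° → track 21.4°, groundspeed 276.8 kt
Leg 2: heading 186.6°; drift -6.7° → track 179.9°, groundspeed 215.6 kt
Leg 3: heading 98.7°; drift -6.4° → track 92.3°, groundspeed 268.9 kt
Leg 4: heading 354.4°; drift +6.6° → track 1.0°, groundspeed 267.7 kt
Leg 5: heading 13.4°; drift +4.5° → track 17.9°, groundspeed 275.5 kt
Leg 6: heading 60.1°; drift -1.7° → track 58.4°, groundspeed 280.6 kt

Leg 1: track=21.4°, groundspeed=276.8 kt
Leg 2: track=179.9°, groundspeed=215.6 kt
Leg 3: track=92.3°, groundspeed=268.9 kt
Leg 4: track=1.0°, groundspeed=267.7 kt
Leg 5: track=17.9°, groundspeed=275.5 kt
Leg 6: track=58.4°, groundspeed=280.6 kt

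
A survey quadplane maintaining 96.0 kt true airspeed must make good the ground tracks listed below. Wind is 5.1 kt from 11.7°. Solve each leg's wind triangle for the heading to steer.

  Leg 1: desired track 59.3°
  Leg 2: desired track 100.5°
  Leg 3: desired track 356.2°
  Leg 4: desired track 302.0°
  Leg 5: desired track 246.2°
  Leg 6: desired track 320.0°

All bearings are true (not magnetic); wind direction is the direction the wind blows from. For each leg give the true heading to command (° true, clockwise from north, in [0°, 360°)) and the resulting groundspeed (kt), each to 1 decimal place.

Leg 1: heading=57.1°, groundspeed=92.5 kt
Leg 2: heading=97.5°, groundspeed=95.8 kt
Leg 3: heading=357.0°, groundspeed=91.1 kt
Leg 4: heading=304.9°, groundspeed=94.1 kt
Leg 5: heading=248.7°, groundspeed=98.9 kt
Leg 6: heading=322.4°, groundspeed=92.8 kt

Leg 1: desired track 59.3°; wind correction -2.2° → command heading 57.1°, groundspeed 92.5 kt
Leg 2: desired track 100.5°; wind correction -3.0° → command heading 97.5°, groundspeed 95.8 kt
Leg 3: desired track 356.2°; wind correction +0.8° → command heading 357.0°, groundspeed 91.1 kt
Leg 4: desired track 302.0°; wind correction +2.9° → command heading 304.9°, groundspeed 94.1 kt
Leg 5: desired track 246.2°; wind correction +2.5° → command heading 248.7°, groundspeed 98.9 kt
Leg 6: desired track 320.0°; wind correction +2.4° → command heading 322.4°, groundspeed 92.8 kt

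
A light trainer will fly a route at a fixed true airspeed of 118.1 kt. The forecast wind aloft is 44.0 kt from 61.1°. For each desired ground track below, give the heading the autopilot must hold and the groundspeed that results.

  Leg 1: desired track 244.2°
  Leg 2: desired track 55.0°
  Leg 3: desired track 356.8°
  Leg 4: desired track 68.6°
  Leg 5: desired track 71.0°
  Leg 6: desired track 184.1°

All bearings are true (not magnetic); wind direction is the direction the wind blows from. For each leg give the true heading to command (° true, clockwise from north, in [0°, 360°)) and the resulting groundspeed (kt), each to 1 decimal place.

Leg 1: heading=245.4°, groundspeed=162.0 kt
Leg 2: heading=57.3°, groundspeed=74.3 kt
Leg 3: heading=16.4°, groundspeed=92.2 kt
Leg 4: heading=65.8°, groundspeed=74.3 kt
Leg 5: heading=67.3°, groundspeed=74.5 kt
Leg 6: heading=165.9°, groundspeed=136.2 kt

Leg 1: desired track 244.2°; wind correction +1.2° → command heading 245.4°, groundspeed 162.0 kt
Leg 2: desired track 55.0°; wind correction +2.3° → command heading 57.3°, groundspeed 74.3 kt
Leg 3: desired track 356.8°; wind correction +19.6° → command heading 16.4°, groundspeed 92.2 kt
Leg 4: desired track 68.6°; wind correction -2.8° → command heading 65.8°, groundspeed 74.3 kt
Leg 5: desired track 71.0°; wind correction -3.7° → command heading 67.3°, groundspeed 74.5 kt
Leg 6: desired track 184.1°; wind correction -18.2° → command heading 165.9°, groundspeed 136.2 kt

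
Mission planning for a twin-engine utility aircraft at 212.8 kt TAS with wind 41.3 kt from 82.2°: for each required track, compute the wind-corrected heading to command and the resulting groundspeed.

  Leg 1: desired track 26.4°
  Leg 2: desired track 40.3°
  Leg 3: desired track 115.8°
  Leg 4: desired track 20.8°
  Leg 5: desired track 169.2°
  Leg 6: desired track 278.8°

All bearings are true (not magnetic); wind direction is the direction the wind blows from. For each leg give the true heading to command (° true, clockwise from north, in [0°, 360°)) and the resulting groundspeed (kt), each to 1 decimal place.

Leg 1: desired track 26.4°; wind correction +9.2° → command heading 35.6°, groundspeed 186.8 kt
Leg 2: desired track 40.3°; wind correction +7.4° → command heading 47.7°, groundspeed 180.3 kt
Leg 3: desired track 115.8°; wind correction -6.2° → command heading 109.6°, groundspeed 177.2 kt
Leg 4: desired track 20.8°; wind correction +9.8° → command heading 30.6°, groundspeed 189.9 kt
Leg 5: desired track 169.2°; wind correction -11.2° → command heading 158.0°, groundspeed 206.6 kt
Leg 6: desired track 278.8°; wind correction +3.2° → command heading 282.0°, groundspeed 252.1 kt

Leg 1: heading=35.6°, groundspeed=186.8 kt
Leg 2: heading=47.7°, groundspeed=180.3 kt
Leg 3: heading=109.6°, groundspeed=177.2 kt
Leg 4: heading=30.6°, groundspeed=189.9 kt
Leg 5: heading=158.0°, groundspeed=206.6 kt
Leg 6: heading=282.0°, groundspeed=252.1 kt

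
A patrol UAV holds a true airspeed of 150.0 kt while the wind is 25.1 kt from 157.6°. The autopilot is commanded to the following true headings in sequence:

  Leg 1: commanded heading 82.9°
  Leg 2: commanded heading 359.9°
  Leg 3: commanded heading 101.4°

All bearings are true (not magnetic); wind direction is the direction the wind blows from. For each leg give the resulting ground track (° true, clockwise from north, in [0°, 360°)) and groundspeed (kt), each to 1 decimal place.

Leg 1: track=73.3°, groundspeed=145.4 kt
Leg 2: track=356.8°, groundspeed=173.5 kt
Leg 3: track=92.7°, groundspeed=137.6 kt

Leg 1: heading 82.9°; drift -9.6° → track 73.3°, groundspeed 145.4 kt
Leg 2: heading 359.9°; drift -3.1° → track 356.8°, groundspeed 173.5 kt
Leg 3: heading 101.4°; drift -8.7° → track 92.7°, groundspeed 137.6 kt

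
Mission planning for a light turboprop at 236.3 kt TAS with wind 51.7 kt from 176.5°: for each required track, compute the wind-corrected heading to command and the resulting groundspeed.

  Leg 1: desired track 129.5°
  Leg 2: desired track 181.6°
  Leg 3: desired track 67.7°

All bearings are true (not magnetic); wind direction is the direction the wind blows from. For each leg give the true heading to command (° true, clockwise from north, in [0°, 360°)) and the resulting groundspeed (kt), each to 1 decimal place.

Leg 1: heading=138.7°, groundspeed=198.0 kt
Leg 2: heading=180.5°, groundspeed=184.8 kt
Leg 3: heading=79.7°, groundspeed=247.8 kt

Leg 1: desired track 129.5°; wind correction +9.2° → command heading 138.7°, groundspeed 198.0 kt
Leg 2: desired track 181.6°; wind correction -1.1° → command heading 180.5°, groundspeed 184.8 kt
Leg 3: desired track 67.7°; wind correction +12.0° → command heading 79.7°, groundspeed 247.8 kt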